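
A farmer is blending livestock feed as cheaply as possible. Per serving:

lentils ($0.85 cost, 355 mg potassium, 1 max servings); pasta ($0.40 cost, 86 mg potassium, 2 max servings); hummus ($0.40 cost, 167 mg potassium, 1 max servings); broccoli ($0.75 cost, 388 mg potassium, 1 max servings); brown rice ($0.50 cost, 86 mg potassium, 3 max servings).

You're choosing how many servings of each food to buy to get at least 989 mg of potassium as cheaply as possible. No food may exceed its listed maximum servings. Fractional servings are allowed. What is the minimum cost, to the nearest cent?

Cost per mg of potassium: broccoli $0.0019, lentils $0.0024, hummus $0.0024, pasta $0.0047, brown rice $0.0058.
Take 1 serving of broccoli: +388.0 mg potassium for $0.75 (total $0.75, still need 601.0 mg).
Take 1 serving of lentils: +355.0 mg potassium for $0.85 (total $1.60, still need 246.0 mg).
Take 1 serving of hummus: +167.0 mg potassium for $0.40 (total $2.00, still need 79.0 mg).
Take 0.9186 servings of pasta: +79.0 mg potassium for $0.37 (total $2.37, still need 0.0 mg).
Greedy by cheapest-per-mg is optimal for a single linear constraint, so the minimum cost is $2.37.

$2.37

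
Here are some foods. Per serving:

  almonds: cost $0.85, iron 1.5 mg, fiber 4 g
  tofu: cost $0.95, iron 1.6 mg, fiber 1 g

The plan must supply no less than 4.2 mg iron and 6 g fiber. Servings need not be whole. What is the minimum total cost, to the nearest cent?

At the optimum either one food covers both requirements or two foods hit both targets exactly; no other combination can be cheaper.
almonds only: max(4.2/1.5, 6/4) = 2.8 servings → $2.38.
tofu only: max(4.2/1.6, 6/1) = 6 servings → $5.70.
almonds + tofu with both tight: 1.102 servings and 1.592 servings → $2.45.
So the least-cost plan costs $2.38.

$2.38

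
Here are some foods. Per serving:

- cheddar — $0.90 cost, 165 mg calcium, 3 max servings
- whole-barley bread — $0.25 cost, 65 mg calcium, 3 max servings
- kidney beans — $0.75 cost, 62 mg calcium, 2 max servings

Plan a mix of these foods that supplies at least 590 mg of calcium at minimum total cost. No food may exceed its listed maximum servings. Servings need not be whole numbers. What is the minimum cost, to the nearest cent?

Cost per mg of calcium: whole-barley bread $0.0038, cheddar $0.0055, kidney beans $0.0121.
Take 3 servings of whole-barley bread: +195.0 mg calcium for $0.75 (total $0.75, still need 395.0 mg).
Take 2.394 servings of cheddar: +395.0 mg calcium for $2.15 (total $2.90, still need 0.0 mg).
Filling from the cheapest source first is optimal under one linear minimum: $2.90.

$2.90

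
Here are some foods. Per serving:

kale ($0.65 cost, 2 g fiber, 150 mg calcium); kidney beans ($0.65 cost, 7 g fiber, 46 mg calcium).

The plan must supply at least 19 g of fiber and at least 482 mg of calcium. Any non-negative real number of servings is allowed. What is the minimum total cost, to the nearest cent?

An LP optimum is at a vertex; with two nutrient constraints at most two foods are used. Check each candidate.
kale only: max(19/2, 482/150) = 9.5 servings → $6.17.
kidney beans only: max(19/7, 482/46) = 10.48 servings → $6.81.
kale + kidney beans with both tight: 2.61 servings and 1.969 servings → $2.98.
Cheapest feasible corner: $2.98.

$2.98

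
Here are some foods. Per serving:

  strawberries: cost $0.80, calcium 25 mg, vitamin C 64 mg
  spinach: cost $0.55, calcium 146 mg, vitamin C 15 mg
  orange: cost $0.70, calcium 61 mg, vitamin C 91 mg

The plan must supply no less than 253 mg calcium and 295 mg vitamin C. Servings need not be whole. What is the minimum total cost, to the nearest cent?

$2.45

Two binding constraints pin down two serving amounts, so the optimal mix uses at most two foods. The candidates are each food alone (scaled to the tighter of calcium/vitamin C) and each pair with both constraints tight.
strawberries only: max(253/25, 295/64) = 10.12 servings → $8.10.
spinach only: max(253/146, 295/15) = 19.67 servings → $10.82.
orange only: max(253/61, 295/91) = 4.148 servings → $2.90.
strawberries + spinach with both tight: 4.379 servings and 0.9831 servings → $4.04.
strawberries + orange with both targets exact would need a negative amount; discard.
spinach + orange with both tight: 0.4064 servings and 3.175 servings → $2.45.
So the least-cost plan costs $2.45.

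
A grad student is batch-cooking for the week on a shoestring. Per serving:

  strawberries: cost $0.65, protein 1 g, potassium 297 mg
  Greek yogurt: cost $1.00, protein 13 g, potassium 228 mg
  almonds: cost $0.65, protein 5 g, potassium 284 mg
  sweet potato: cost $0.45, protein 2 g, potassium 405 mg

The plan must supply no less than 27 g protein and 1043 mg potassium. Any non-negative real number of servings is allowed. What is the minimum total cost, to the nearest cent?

$2.53

At the optimum either one food covers both requirements or two foods hit both targets exactly; no other combination can be cheaper.
strawberries only: max(27/1, 1043/297) = 27 servings → $17.55.
Greek yogurt only: max(27/13, 1043/228) = 4.575 servings → $4.57.
almonds only: max(27/5, 1043/284) = 5.4 servings → $3.51.
sweet potato only: max(27/2, 1043/405) = 13.5 servings → $6.08.
strawberries + Greek yogurt with both tight: 2.038 servings and 1.92 servings → $3.24.
strawberries + almonds with both targets exact would need a negative amount; discard.
strawberries + sweet potato: the both-tight solution has a negative serving — not a feasible corner.
Greek yogurt + almonds with both tight: 0.9612 servings and 2.901 servings → $2.85.
Greek yogurt + sweet potato with both tight: 1.84 servings and 1.539 servings → $2.53.
almonds + sweet potato: the both-tight solution has a negative serving — not a feasible corner.
So the least-cost plan costs $2.53.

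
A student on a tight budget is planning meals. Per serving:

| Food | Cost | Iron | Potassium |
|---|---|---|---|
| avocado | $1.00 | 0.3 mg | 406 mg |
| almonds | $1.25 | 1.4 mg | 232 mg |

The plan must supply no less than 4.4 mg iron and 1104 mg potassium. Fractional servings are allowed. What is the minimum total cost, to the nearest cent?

$4.70

For a min-cost LP with two ≥-constraints, a basic feasible solution has at most two positive variables.
avocado only: max(4.4/0.3, 1104/406) = 14.67 servings → $14.67.
almonds only: max(4.4/1.4, 1104/232) = 4.759 servings → $5.95.
avocado + almonds with both tight: 1.052 servings and 2.917 servings → $4.70.
Cheapest feasible corner: $4.70.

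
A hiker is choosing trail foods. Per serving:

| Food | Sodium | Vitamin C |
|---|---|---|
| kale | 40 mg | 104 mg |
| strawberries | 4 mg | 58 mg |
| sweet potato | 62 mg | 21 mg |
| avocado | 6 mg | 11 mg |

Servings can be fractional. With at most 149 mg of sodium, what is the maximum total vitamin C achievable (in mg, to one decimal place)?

Vitamin C per mg sodium: strawberries 14.5, kale 2.6, avocado 1.833, sweet potato 0.3387.
With no serving limits, spend the whole sodium allowance on strawberries: 149 mg / 4 mg × 58 mg = 2160.5 mg.

2160.5 mg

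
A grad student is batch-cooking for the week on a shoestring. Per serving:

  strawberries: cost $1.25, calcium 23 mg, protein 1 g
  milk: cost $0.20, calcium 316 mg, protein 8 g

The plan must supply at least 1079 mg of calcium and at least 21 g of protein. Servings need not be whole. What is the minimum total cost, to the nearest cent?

$0.68

Check every corner: each single food scaled to meet both minima, and each pair solved so both constraints bind.
strawberries only: max(1079/23, 21/1) = 46.91 servings → $58.64.
milk only: max(1079/316, 21/8) = 3.415 servings → $0.68.
strawberries + milk: the both-tight solution has a negative serving — not a feasible corner.
Cheapest feasible corner: $0.68.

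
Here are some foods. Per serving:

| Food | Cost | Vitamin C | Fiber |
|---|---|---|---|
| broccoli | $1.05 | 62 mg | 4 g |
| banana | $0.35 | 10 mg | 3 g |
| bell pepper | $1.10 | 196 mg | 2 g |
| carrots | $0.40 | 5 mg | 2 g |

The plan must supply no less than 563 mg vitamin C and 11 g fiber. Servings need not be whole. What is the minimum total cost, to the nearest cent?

$3.69

With two linear requirements the optimum uses one or two foods; enumerate the corners.
broccoli only: max(563/62, 11/4) = 9.081 servings → $9.53.
banana only: max(563/10, 11/3) = 56.3 servings → $19.70.
bell pepper only: max(563/196, 11/2) = 5.5 servings → $6.05.
carrots only: max(563/5, 11/2) = 112.6 servings → $45.04.
broccoli + banana: the both-tight solution has a negative serving — not a feasible corner.
broccoli + bell pepper with both tight: 1.561 servings and 2.379 servings → $4.26.
broccoli + carrots: intersection lies outside the first quadrant.
banana + bell pepper with both tight: 1.813 servings and 2.78 servings → $3.69.
banana + carrots: the both-tight solution has a negative serving — not a feasible corner.
bell pepper + carrots with both tight: 2.804 servings and 2.696 servings → $4.16.
So the least-cost plan costs $3.69.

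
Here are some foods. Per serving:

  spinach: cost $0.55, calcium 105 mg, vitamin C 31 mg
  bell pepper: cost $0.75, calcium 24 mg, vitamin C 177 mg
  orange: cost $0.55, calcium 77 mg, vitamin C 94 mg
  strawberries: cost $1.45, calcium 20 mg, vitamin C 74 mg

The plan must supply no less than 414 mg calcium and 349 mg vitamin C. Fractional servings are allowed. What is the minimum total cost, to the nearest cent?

$2.64

At the optimum either one food covers both requirements or two foods hit both targets exactly; no other combination can be cheaper.
spinach only: max(414/105, 349/31) = 11.26 servings → $6.19.
bell pepper only: max(414/24, 349/177) = 17.25 servings → $12.94.
orange only: max(414/77, 349/94) = 5.377 servings → $2.96.
strawberries only: max(414/20, 349/74) = 20.7 servings → $30.02.
spinach + bell pepper with both tight: 3.638 servings and 1.335 servings → $3.00.
spinach + orange with both tight: 1.609 servings and 3.182 servings → $2.64.
spinach + strawberries with both tight: 3.309 servings and 3.33 servings → $6.65.
bell pepper + orange with both targets exact would need a negative amount; discard.
bell pepper + strawberries: the both-tight solution has a negative serving — not a feasible corner.
orange + strawberries: intersection lies outside the first quadrant.
The minimum over all feasible corners is $2.64.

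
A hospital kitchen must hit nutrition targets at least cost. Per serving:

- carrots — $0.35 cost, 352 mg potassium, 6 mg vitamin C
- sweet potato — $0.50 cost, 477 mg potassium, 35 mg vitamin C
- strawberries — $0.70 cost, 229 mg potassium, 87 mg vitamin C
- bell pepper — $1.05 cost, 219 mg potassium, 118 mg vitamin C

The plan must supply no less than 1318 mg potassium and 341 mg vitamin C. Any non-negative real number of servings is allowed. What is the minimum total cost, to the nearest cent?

Compare the cost at each extreme point of the feasible region.
carrots only: max(1318/352, 341/6) = 56.83 servings → $19.89.
sweet potato only: max(1318/477, 341/35) = 9.743 servings → $4.87.
strawberries only: max(1318/229, 341/87) = 5.755 servings → $4.03.
bell pepper only: max(1318/219, 341/118) = 6.018 servings → $6.32.
carrots + sweet potato: intersection lies outside the first quadrant.
carrots + strawberries with both tight: 1.25 servings and 3.833 servings → $3.12.
carrots + bell pepper with both tight: 2.01 servings and 2.788 servings → $3.63.
sweet potato + strawberries with both tight: 1.092 servings and 3.48 servings → $2.98.
sweet potato + bell pepper with both tight: 1.663 servings and 2.397 servings → $3.35.
strawberries + bell pepper: intersection lies outside the first quadrant.
So the least-cost plan costs $2.98.

$2.98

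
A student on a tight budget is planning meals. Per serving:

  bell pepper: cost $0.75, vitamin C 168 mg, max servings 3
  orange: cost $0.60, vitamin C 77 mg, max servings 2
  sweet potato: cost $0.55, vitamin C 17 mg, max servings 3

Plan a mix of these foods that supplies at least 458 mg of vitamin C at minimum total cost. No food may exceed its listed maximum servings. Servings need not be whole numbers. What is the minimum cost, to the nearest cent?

Cost per mg of vitamin C: bell pepper $0.0045, orange $0.0078, sweet potato $0.0324.
Take 2.726 servings of bell pepper: +458.0 mg vitamin C for $2.04 (total $2.04, still need 0.0 mg).
Greedy by cheapest-per-mg is optimal for a single linear constraint, so the minimum cost is $2.04.

$2.04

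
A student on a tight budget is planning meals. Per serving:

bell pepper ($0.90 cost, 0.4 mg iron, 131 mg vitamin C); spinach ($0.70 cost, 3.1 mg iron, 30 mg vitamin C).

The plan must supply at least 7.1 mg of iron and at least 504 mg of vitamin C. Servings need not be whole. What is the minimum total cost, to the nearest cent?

For a min-cost LP with two ≥-constraints, a basic feasible solution has at most two positive variables.
bell pepper only: max(7.1/0.4, 504/131) = 17.75 servings → $15.97.
spinach only: max(7.1/3.1, 504/30) = 16.8 servings → $11.76.
bell pepper + spinach with both tight: 3.424 servings and 1.849 servings → $4.38.
So the least-cost plan costs $4.38.

$4.38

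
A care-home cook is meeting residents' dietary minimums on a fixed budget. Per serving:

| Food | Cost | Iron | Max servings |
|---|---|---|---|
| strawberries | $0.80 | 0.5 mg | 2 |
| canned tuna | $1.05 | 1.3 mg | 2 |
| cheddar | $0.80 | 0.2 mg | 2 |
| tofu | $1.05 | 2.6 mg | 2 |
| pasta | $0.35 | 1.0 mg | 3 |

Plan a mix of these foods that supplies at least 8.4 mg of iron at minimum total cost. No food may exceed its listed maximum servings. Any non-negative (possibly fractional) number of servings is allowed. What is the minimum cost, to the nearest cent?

Cost per mg of iron: pasta $0.3500, tofu $0.4038, canned tuna $0.8077, strawberries $1.6000, cheddar $4.0000.
Take 3 servings of pasta: +3.0 mg iron for $1.05 (total $1.05, still need 5.4 mg).
Take 2 servings of tofu: +5.2 mg iron for $2.10 (total $3.15, still need 0.2 mg).
Take 0.1538 servings of canned tuna: +0.2 mg iron for $0.16 (total $3.31, still need 0.0 mg).
Filling from the cheapest source first is optimal under one linear minimum: $3.31.

$3.31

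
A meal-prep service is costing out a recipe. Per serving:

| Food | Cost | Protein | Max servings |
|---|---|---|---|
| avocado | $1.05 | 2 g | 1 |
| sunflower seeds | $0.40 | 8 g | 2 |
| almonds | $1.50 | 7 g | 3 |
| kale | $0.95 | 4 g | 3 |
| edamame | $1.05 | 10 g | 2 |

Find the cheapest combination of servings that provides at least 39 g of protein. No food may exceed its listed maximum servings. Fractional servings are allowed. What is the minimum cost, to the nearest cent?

$3.54

Cost per g of protein: sunflower seeds $0.0500, edamame $0.1050, almonds $0.2143, kale $0.2375, avocado $0.5250.
Take 2 servings of sunflower seeds: +16.0 g protein for $0.80 (total $0.80, still need 23.0 g).
Take 2 servings of edamame: +20.0 g protein for $2.10 (total $2.90, still need 3.0 g).
Take 0.4286 servings of almonds: +3.0 g protein for $0.64 (total $3.54, still need 0.0 g).
Greedy by cheapest-per-g is optimal for a single linear constraint, so the minimum cost is $3.54.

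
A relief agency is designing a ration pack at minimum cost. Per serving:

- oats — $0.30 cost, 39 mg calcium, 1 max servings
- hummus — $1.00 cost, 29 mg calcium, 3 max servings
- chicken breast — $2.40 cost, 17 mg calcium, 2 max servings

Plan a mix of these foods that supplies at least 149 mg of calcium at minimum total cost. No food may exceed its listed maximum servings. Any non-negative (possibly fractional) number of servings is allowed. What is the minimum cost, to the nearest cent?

$6.55

Cost per mg of calcium: oats $0.0077, hummus $0.0345, chicken breast $0.1412.
Take 1 serving of oats: +39.0 mg calcium for $0.30 (total $0.30, still need 110.0 mg).
Take 3 servings of hummus: +87.0 mg calcium for $3.00 (total $3.30, still need 23.0 mg).
Take 1.353 servings of chicken breast: +23.0 mg calcium for $3.25 (total $6.55, still need 0.0 mg).
Filling from the cheapest source first is optimal under one linear minimum: $6.55.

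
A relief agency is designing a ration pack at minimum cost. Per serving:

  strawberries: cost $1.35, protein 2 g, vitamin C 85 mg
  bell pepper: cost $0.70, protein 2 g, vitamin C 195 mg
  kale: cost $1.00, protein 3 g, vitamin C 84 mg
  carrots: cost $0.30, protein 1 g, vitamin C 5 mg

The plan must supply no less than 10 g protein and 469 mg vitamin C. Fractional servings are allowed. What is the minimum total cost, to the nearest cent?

For a min-cost LP with two ≥-constraints, a basic feasible solution has at most two positive variables.
strawberries only: max(10/2, 469/85) = 5.518 servings → $7.45.
bell pepper only: max(10/2, 469/195) = 5 servings → $3.50.
kale only: max(10/3, 469/84) = 5.583 servings → $5.58.
carrots only: max(10/1, 469/5) = 93.8 servings → $28.14.
strawberries + bell pepper with both tight: 4.6 servings and 0.4 servings → $6.49.
strawberries + kale: intersection lies outside the first quadrant.
strawberries + carrots: intersection lies outside the first quadrant.
bell pepper + kale with both tight: 1.36 servings and 2.427 servings → $3.38.
bell pepper + carrots with both tight: 2.265 servings and 5.47 servings → $3.23.
kale + carrots: the both-tight solution has a negative serving — not a feasible corner.
So the least-cost plan costs $3.23.

$3.23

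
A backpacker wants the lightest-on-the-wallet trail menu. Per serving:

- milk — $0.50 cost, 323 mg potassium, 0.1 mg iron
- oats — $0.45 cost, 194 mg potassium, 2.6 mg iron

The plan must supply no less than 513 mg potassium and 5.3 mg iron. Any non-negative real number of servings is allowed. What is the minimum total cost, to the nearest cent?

$1.10

Compare the cost at each extreme point of the feasible region.
milk only: max(513/323, 5.3/0.1) = 53 servings → $26.50.
oats only: max(513/194, 5.3/2.6) = 2.644 servings → $1.19.
milk + oats with both tight: 0.3725 servings and 2.024 servings → $1.10.
So the least-cost plan costs $1.10.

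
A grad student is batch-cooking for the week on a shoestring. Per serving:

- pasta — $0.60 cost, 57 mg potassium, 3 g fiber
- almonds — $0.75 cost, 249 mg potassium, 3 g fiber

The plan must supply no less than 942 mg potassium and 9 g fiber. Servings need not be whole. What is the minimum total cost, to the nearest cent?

Check every corner: each single food scaled to meet both minima, and each pair solved so both constraints bind.
pasta only: max(942/57, 9/3) = 16.53 servings → $9.92.
almonds only: max(942/249, 9/3) = 3.783 servings → $2.84.
pasta + almonds: the both-tight solution has a negative serving — not a feasible corner.
So the least-cost plan costs $2.84.

$2.84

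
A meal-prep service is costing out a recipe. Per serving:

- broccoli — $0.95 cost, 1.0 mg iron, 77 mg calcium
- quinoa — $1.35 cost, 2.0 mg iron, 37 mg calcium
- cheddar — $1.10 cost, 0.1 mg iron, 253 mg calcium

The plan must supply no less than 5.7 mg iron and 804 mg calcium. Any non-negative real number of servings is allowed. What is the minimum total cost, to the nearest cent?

$6.72

For a min-cost LP with two ≥-constraints, a basic feasible solution has at most two positive variables.
broccoli only: max(5.7/1.0, 804/77) = 10.44 servings → $9.92.
quinoa only: max(5.7/2.0, 804/37) = 21.73 servings → $29.34.
cheddar only: max(5.7/0.1, 804/253) = 57 servings → $62.70.
broccoli + quinoa with both targets exact would need a negative amount; discard.
broccoli + cheddar with both tight: 5.551 servings and 1.488 servings → $6.91.
quinoa + cheddar with both tight: 2.711 servings and 2.781 servings → $6.72.
Cheapest feasible corner: $6.72.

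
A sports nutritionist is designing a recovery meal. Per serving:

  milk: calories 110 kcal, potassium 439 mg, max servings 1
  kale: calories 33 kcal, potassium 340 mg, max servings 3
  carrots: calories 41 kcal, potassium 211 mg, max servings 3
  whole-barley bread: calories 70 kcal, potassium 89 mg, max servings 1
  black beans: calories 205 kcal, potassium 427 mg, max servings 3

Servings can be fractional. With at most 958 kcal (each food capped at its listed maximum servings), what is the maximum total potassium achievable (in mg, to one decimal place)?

3387.0 mg

Potassium per kcal: kale 10.3, carrots 5.146, milk 3.991, black beans 2.083, whole-barley bread 1.271.
Take 3 servings of kale: uses 99 kcal, +1020.0 mg potassium (running total 1020.0 mg).
Take 3 servings of carrots: uses 123 kcal, +633.0 mg potassium (running total 1653.0 mg).
Take 1 serving of milk: uses 110 kcal, +439.0 mg potassium (running total 2092.0 mg).
Take 3 servings of black beans: uses 615 kcal, +1281.0 mg potassium (running total 3373.0 mg).
Take 0.1571 servings of whole-barley bread: uses 11 kcal, +14.0 mg potassium (running total 3387.0 mg).
Filling greedily by potassium-per-kcal is optimal for one linear limit, giving 3387.0 mg.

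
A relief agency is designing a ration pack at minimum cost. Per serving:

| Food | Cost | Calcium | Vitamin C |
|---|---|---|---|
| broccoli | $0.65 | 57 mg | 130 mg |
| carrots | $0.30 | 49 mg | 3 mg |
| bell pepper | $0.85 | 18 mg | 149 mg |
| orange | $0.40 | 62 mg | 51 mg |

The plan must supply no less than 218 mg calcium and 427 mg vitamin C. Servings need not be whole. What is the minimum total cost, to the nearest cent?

At the optimum either one food covers both requirements or two foods hit both targets exactly; no other combination can be cheaper.
broccoli only: max(218/57, 427/130) = 3.825 servings → $2.49.
carrots only: max(218/49, 427/3) = 142.3 servings → $42.70.
bell pepper only: max(218/18, 427/149) = 12.11 servings → $10.29.
orange only: max(218/62, 427/51) = 8.373 servings → $3.35.
broccoli + carrots with both tight: 3.27 servings and 0.6454 servings → $2.32.
broccoli + bell pepper: intersection lies outside the first quadrant.
broccoli + orange with both tight: 2.98 servings and 0.7764 servings → $2.25.
carrots + bell pepper with both tight: 3.422 servings and 2.797 servings → $3.40.
carrots + orange: intersection lies outside the first quadrant.
bell pepper + orange with both tight: 1.846 servings and 2.98 servings → $2.76.
So the least-cost plan costs $2.25.

$2.25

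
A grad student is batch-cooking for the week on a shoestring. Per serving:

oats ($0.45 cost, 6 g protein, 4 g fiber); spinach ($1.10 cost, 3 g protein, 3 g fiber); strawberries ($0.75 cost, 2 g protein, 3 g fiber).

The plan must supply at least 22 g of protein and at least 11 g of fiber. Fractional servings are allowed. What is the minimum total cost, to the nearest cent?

$1.65

oats only: max(22/6, 11/4) = 3.667 servings → $1.65.
spinach only: max(22/3, 11/3) = 7.333 servings → $8.07.
strawberries only: max(22/2, 11/3) = 11 servings → $8.25.
oats + spinach with both targets exact would need a negative amount; discard.
oats + strawberries with both targets exact would need a negative amount; discard.
spinach + strawberries: the both-tight solution has a negative serving — not a feasible corner.
Cheapest feasible corner: $1.65.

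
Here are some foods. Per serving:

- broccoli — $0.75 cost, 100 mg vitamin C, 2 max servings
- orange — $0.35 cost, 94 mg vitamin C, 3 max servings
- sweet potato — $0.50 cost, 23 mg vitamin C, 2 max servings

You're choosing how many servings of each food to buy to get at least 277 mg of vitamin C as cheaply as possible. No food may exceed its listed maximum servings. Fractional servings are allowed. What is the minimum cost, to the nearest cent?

Cost per mg of vitamin C: orange $0.0037, broccoli $0.0075, sweet potato $0.0217.
Take 2.947 servings of orange: +277.0 mg vitamin C for $1.03 (total $1.03, still need 0.0 mg).
Greedy by cheapest-per-mg is optimal for a single linear constraint, so the minimum cost is $1.03.

$1.03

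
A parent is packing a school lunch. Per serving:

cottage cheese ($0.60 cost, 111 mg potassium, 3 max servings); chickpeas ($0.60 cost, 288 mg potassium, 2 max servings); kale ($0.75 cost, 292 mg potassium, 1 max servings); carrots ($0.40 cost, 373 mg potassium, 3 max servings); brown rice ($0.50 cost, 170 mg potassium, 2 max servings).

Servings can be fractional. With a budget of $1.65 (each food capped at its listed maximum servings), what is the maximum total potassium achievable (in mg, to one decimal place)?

Potassium per dollar: carrots 932.5, chickpeas 480, kale 389.3, brown rice 340, cottage cheese 185.
Take 3 servings of carrots: spends $1.20, +1119.0 mg potassium (running total 1119.0 mg).
Take 0.75 servings of chickpeas: spends $0.45, +216.0 mg potassium (running total 1335.0 mg).
Filling greedily by potassium-per-dollar is optimal for one linear limit, giving 1335.0 mg.

1335.0 mg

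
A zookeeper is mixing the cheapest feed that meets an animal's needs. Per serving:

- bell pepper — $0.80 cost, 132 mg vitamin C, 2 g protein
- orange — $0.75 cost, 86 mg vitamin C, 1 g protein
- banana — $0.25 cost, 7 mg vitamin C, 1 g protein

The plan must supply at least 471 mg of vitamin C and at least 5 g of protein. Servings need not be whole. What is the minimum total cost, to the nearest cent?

$2.85

An LP optimum is at a vertex; with two nutrient constraints at most two foods are used. Check each candidate.
bell pepper only: max(471/132, 5/2) = 3.568 servings → $2.85.
orange only: max(471/86, 5/1) = 5.477 servings → $4.11.
banana only: max(471/7, 5/1) = 67.29 servings → $16.82.
bell pepper + orange: the both-tight solution has a negative serving — not a feasible corner.
bell pepper + banana: the both-tight solution has a negative serving — not a feasible corner.
orange + banana with both targets exact would need a negative amount; discard.
So the least-cost plan costs $2.85.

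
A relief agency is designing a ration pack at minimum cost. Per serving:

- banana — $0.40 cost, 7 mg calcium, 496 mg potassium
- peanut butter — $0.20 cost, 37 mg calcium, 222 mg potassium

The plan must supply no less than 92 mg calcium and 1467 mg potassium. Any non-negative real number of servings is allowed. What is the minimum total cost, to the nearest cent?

$1.23

banana only: max(92/7, 1467/496) = 13.14 servings → $5.26.
peanut butter only: max(92/37, 1467/222) = 6.608 servings → $1.32.
banana + peanut butter with both tight: 2.015 servings and 2.105 servings → $1.23.
The minimum over all feasible corners is $1.23.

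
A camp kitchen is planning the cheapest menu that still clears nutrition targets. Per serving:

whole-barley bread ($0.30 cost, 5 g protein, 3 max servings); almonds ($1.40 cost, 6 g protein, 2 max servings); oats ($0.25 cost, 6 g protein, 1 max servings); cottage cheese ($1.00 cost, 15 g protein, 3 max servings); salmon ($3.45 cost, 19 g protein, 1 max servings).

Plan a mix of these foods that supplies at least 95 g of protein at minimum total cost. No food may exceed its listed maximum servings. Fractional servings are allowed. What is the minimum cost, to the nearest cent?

$9.93

Cost per g of protein: oats $0.0417, whole-barley bread $0.0600, cottage cheese $0.0667, salmon $0.1816, almonds $0.2333.
Take 1 serving of oats: +6.0 g protein for $0.25 (total $0.25, still need 89.0 g).
Take 3 servings of whole-barley bread: +15.0 g protein for $0.90 (total $1.15, still need 74.0 g).
Take 3 servings of cottage cheese: +45.0 g protein for $3.00 (total $4.15, still need 29.0 g).
Take 1 serving of salmon: +19.0 g protein for $3.45 (total $7.60, still need 10.0 g).
Take 1.667 servings of almonds: +10.0 g protein for $2.33 (total $9.93, still need 0.0 g).
Greedy by cheapest-per-g is optimal for a single linear constraint, so the minimum cost is $9.93.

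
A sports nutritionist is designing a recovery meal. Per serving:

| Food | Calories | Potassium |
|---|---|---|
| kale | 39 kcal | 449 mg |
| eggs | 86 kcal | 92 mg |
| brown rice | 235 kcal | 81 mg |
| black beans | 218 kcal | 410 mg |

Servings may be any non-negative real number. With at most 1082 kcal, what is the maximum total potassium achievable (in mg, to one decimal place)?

Potassium per kcal: kale 11.51, black beans 1.881, eggs 1.07, brown rice 0.3447.
With no serving limits, spend the whole calories allowance on kale: 1082 kcal / 39 kcal × 449 mg = 12456.9 mg.

12456.9 mg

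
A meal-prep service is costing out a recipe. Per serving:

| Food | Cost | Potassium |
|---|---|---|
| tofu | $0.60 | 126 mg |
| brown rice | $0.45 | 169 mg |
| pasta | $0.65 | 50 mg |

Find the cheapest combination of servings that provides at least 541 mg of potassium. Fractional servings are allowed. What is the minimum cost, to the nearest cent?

$1.44

Cost per mg of potassium: brown rice $0.0027, tofu $0.0048, pasta $0.0130.
With no serving limits, use only brown rice: 541 mg / 169 mg = 3.201 servings × $0.45 = $1.44.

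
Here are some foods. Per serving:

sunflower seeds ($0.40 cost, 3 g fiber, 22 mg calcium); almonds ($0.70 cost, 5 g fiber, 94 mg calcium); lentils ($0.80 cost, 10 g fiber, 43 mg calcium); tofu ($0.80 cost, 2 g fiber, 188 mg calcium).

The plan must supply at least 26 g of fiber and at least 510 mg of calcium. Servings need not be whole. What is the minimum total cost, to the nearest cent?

sunflower seeds only: max(26/3, 510/22) = 23.18 servings → $9.27.
almonds only: max(26/5, 510/94) = 5.426 servings → $3.80.
lentils only: max(26/10, 510/43) = 11.86 servings → $9.49.
tofu only: max(26/2, 510/188) = 13 servings → $10.40.
sunflower seeds + almonds: intersection lies outside the first quadrant.
sunflower seeds + lentils: intersection lies outside the first quadrant.
sunflower seeds + tofu with both tight: 7.438 servings and 1.842 servings → $4.45.
almonds + lentils: the both-tight solution has a negative serving — not a feasible corner.
almonds + tofu with both tight: 5.144 servings and 0.141 servings → $3.71.
lentils + tofu with both tight: 2.156 servings and 2.22 servings → $3.50.
Cheapest feasible corner: $3.50.

$3.50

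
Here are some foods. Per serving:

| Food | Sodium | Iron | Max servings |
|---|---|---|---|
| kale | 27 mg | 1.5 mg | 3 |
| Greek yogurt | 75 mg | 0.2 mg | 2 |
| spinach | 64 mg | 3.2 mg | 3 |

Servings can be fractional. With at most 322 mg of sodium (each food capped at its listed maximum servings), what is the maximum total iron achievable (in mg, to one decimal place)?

14.2 mg

Iron per mg sodium: kale 0.05556, spinach 0.05, Greek yogurt 0.002667.
Take 3 servings of kale: uses 81 mg sodium, +4.5 mg iron (running total 4.5 mg).
Take 3 servings of spinach: uses 192 mg sodium, +9.6 mg iron (running total 14.1 mg).
Take 0.6533 servings of Greek yogurt: uses 49 mg sodium, +0.1 mg iron (running total 14.2 mg).
Filling greedily by iron-per-mg sodium is optimal for one linear limit, giving 14.2 mg.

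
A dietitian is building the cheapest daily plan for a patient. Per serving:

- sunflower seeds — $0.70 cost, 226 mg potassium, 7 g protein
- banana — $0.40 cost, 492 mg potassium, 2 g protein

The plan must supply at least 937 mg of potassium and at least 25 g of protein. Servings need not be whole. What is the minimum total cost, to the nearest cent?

The cheapest plan sits at a corner of the feasible region — with two constraints it uses at most two foods.
sunflower seeds only: max(937/226, 25/7) = 4.146 servings → $2.90.
banana only: max(937/492, 25/2) = 12.5 servings → $5.00.
sunflower seeds + banana with both tight: 3.485 servings and 0.3038 servings → $2.56.
Cheapest feasible corner: $2.56.

$2.56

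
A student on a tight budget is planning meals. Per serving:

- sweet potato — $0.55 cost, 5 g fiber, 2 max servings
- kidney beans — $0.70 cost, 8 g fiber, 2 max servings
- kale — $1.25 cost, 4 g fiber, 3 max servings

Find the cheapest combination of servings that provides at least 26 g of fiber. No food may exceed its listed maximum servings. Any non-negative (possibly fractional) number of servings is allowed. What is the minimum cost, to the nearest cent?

$2.50

Cost per g of fiber: kidney beans $0.0875, sweet potato $0.1100, kale $0.3125.
Take 2 servings of kidney beans: +16.0 g fiber for $1.40 (total $1.40, still need 10.0 g).
Take 2 servings of sweet potato: +10.0 g fiber for $1.10 (total $2.50, still need 0.0 g).
Filling from the cheapest source first is optimal under one linear minimum: $2.50.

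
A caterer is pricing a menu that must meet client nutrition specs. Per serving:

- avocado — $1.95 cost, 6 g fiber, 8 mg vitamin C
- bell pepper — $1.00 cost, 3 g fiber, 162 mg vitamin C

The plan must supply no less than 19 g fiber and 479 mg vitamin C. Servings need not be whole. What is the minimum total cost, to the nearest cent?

$6.25

At the optimum either one food covers both requirements or two foods hit both targets exactly; no other combination can be cheaper.
avocado only: max(19/6, 479/8) = 59.88 servings → $116.76.
bell pepper only: max(19/3, 479/162) = 6.333 servings → $6.33.
avocado + bell pepper with both tight: 1.731 servings and 2.871 servings → $6.25.
So the least-cost plan costs $6.25.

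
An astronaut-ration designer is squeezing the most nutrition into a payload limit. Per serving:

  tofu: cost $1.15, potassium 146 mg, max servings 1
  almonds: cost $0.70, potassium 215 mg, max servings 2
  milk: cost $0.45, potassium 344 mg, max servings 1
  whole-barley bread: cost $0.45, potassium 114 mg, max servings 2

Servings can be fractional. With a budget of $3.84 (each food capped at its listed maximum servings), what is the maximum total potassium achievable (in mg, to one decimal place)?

Potassium per dollar: milk 764.4, almonds 307.1, whole-barley bread 253.3, tofu 127.
Take 1 serving of milk: spends $0.45, +344.0 mg potassium (running total 344.0 mg).
Take 2 servings of almonds: spends $1.40, +430.0 mg potassium (running total 774.0 mg).
Take 2 servings of whole-barley bread: spends $0.90, +228.0 mg potassium (running total 1002.0 mg).
Take 0.9478 servings of tofu: spends $1.09, +138.4 mg potassium (running total 1140.4 mg).
Filling greedily by potassium-per-dollar is optimal for one linear limit, giving 1140.4 mg.

1140.4 mg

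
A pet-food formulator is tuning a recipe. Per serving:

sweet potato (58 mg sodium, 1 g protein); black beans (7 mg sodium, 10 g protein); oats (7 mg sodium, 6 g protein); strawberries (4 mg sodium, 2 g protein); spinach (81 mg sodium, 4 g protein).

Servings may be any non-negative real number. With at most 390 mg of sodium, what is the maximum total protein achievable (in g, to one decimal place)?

557.1 g

Protein per mg sodium: black beans 1.429, oats 0.8571, strawberries 0.5, spinach 0.04938, sweet potato 0.01724.
With no serving limits, spend the whole sodium allowance on black beans: 390 mg / 7 mg × 10 g = 557.1 g.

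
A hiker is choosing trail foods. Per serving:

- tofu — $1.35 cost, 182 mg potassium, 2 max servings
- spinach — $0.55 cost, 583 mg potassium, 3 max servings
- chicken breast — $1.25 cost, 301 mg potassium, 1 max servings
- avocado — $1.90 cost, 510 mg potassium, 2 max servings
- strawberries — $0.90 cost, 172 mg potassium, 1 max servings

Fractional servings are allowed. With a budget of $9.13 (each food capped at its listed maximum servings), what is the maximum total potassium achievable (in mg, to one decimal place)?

Potassium per dollar: spinach 1060, avocado 268.4, chicken breast 240.8, strawberries 191.1, tofu 134.8.
Take 3 servings of spinach: spends $1.65, +1749.0 mg potassium (running total 1749.0 mg).
Take 2 servings of avocado: spends $3.80, +1020.0 mg potassium (running total 2769.0 mg).
Take 1 serving of chicken breast: spends $1.25, +301.0 mg potassium (running total 3070.0 mg).
Take 1 serving of strawberries: spends $0.90, +172.0 mg potassium (running total 3242.0 mg).
Take 1.133 servings of tofu: spends $1.53, +206.3 mg potassium (running total 3448.3 mg).
Filling greedily by potassium-per-dollar is optimal for one linear limit, giving 3448.3 mg.

3448.3 mg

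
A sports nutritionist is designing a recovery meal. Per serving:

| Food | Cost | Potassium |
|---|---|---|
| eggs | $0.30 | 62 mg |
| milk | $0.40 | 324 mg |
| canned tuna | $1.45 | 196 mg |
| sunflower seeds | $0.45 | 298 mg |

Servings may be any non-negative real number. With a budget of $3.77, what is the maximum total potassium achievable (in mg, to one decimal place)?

Potassium per dollar: milk 810, sunflower seeds 662.2, eggs 206.7, canned tuna 135.2.
With no serving limits, spend the whole cost allowance on milk: $3.77 / $0.40 × 324 mg = 3053.7 mg.

3053.7 mg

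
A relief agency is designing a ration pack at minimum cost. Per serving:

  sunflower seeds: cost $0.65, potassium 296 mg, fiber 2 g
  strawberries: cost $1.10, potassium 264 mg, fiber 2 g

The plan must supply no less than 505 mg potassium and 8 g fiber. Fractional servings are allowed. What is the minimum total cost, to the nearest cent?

sunflower seeds only: max(505/296, 8/2) = 4 servings → $2.60.
strawberries only: max(505/264, 8/2) = 4 servings → $4.40.
sunflower seeds + strawberries: intersection lies outside the first quadrant.
Cheapest feasible corner: $2.60.

$2.60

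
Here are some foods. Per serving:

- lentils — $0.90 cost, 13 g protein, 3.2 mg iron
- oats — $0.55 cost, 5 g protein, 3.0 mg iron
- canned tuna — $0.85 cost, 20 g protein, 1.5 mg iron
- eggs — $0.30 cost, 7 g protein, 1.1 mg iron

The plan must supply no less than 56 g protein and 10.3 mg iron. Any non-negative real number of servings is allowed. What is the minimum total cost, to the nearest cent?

$2.63

This is a tiny linear program; its minimum lies at a vertex of the feasible set. List the vertices and price them.
lentils only: max(56/13, 10.3/3.2) = 4.308 servings → $3.88.
oats only: max(56/5, 10.3/3.0) = 11.2 servings → $6.16.
canned tuna only: max(56/20, 10.3/1.5) = 6.867 servings → $5.84.
eggs only: max(56/7, 10.3/1.1) = 9.364 servings → $2.81.
lentils + oats: intersection lies outside the first quadrant.
lentils + canned tuna with both tight: 2.742 servings and 1.018 servings → $3.33.
lentils + eggs with both tight: 1.296 servings and 5.593 servings → $2.84.
oats + canned tuna with both tight: 2.324 servings and 2.219 servings → $3.16.
oats + eggs with both tight: 0.6774 servings and 7.516 servings → $2.63.
canned tuna + eggs: intersection lies outside the first quadrant.
The minimum over all feasible corners is $2.63.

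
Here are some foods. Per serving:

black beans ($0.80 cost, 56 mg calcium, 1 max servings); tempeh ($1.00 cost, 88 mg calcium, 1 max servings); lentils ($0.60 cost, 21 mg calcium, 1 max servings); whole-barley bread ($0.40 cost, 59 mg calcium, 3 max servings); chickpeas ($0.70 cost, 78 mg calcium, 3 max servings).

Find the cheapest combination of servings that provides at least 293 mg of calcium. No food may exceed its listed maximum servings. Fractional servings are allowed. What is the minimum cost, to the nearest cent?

Cost per mg of calcium: whole-barley bread $0.0068, chickpeas $0.0090, tempeh $0.0114, black beans $0.0143, lentils $0.0286.
Take 3 servings of whole-barley bread: +177.0 mg calcium for $1.20 (total $1.20, still need 116.0 mg).
Take 1.487 servings of chickpeas: +116.0 mg calcium for $1.04 (total $2.24, still need 0.0 mg).
Greedy by cheapest-per-mg is optimal for a single linear constraint, so the minimum cost is $2.24.

$2.24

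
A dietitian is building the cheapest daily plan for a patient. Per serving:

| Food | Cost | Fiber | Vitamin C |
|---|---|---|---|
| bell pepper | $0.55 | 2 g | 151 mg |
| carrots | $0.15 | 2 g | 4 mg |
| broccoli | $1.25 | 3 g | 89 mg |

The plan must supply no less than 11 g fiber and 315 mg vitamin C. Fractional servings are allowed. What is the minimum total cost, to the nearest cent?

$1.62

Check every corner: each single food scaled to meet both minima, and each pair solved so both constraints bind.
bell pepper only: max(11/2, 315/151) = 5.5 servings → $3.02.
carrots only: max(11/2, 315/4) = 78.75 servings → $11.81.
broccoli only: max(11/3, 315/89) = 3.667 servings → $4.58.
bell pepper + carrots with both tight: 1.993 servings and 3.507 servings → $1.62.
bell pepper + broccoli: intersection lies outside the first quadrant.
carrots + broccoli with both tight: 0.2048 servings and 3.53 servings → $4.44.
Cheapest feasible corner: $1.62.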